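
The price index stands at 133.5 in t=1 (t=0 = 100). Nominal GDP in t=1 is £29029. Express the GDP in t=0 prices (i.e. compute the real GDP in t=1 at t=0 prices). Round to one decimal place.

Real = Nominal ÷ (Index/100) = 29029 ÷ (133.5/100)
     = 29029 ÷ 1.335 = 21744.5693

21744.6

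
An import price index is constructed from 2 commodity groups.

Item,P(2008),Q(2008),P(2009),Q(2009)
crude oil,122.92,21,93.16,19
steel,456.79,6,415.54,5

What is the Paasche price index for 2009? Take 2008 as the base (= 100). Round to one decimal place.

Paasche price index uses current-period quantities as weights.
ΣP(2009)·Q(2009) = 93.16×19 + 415.54×5 = 1770.04 + 2077.7 = 3847.74
ΣP(2008)·Q(2009) = 122.92×19 + 456.79×5 = 2335.48 + 2283.95 = 4619.43
Index = 3847.74 / 4619.43 × 100 = 83.2947

83.3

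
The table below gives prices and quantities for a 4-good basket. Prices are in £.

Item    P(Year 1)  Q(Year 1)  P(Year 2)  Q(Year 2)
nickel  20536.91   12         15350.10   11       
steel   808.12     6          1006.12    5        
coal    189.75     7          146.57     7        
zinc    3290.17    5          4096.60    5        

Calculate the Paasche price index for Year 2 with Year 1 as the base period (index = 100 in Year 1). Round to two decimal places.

Paasche price index uses current-period quantities as weights.
ΣP(Year 2)·Q(Year 2) = 15350.10×11 + 1006.12×5 + 146.57×7 + 4096.60×5 = 168851.1 + 5030.6 + 1025.99 + 20483 = 195390.69
ΣP(Year 1)·Q(Year 2) = 20536.91×11 + 808.12×5 + 189.75×7 + 3290.17×5 = 225906.01 + 4040.6 + 1328.25 + 16450.85 = 247725.71
Index = 195390.69 / 247725.71 × 100 = 78.8738

78.87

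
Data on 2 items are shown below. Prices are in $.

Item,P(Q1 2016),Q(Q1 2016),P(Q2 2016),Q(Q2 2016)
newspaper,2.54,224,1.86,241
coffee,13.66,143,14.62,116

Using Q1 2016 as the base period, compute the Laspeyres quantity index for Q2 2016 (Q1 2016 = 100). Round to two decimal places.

Laspeyres quantity index uses base-period prices as weights.
ΣP(Q1 2016)·Q(Q2 2016) = 2.54×241 + 13.66×116 = 612.14 + 1584.56 = 2196.7
ΣP(Q1 2016)·Q(Q1 2016) = 2.54×224 + 13.66×143 = 568.96 + 1953.38 = 2522.34
Index = 2196.7 / 2522.34 × 100 = 87.0898

87.09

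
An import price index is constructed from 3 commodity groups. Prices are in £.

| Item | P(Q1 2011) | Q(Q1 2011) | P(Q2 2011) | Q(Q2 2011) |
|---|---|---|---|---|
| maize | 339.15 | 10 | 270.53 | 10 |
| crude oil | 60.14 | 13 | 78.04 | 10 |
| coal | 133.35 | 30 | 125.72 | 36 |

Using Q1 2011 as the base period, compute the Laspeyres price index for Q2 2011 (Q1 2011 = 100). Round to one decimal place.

91.7

Laspeyres price index uses base-period quantities as weights.
ΣP(Q2 2011)·Q(Q1 2011) = 270.53×10 + 78.04×13 + 125.72×30 = 2705.3 + 1014.52 + 3771.6 = 7491.42
ΣP(Q1 2011)·Q(Q1 2011) = 339.15×10 + 60.14×13 + 133.35×30 = 3391.5 + 781.82 + 4000.5 = 8173.82
Index = 7491.42 / 8173.82 × 100 = 91.6514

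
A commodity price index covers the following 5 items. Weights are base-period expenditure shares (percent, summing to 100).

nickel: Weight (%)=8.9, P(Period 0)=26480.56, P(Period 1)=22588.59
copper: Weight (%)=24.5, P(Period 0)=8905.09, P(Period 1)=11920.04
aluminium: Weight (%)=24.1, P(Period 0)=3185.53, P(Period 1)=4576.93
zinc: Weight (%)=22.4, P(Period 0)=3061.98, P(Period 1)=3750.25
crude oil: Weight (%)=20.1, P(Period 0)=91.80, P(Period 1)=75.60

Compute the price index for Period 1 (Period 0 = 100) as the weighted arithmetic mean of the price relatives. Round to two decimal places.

nickel: 8.9 × (22588.59/26480.56) = 8.9 × 0.853025 = 7.5919
copper: 24.5 × (11920.04/8905.09) = 24.5 × 1.338565 = 32.7948
aluminium: 24.1 × (4576.93/3185.53) = 24.1 × 1.436788 = 34.6266
zinc: 22.4 × (3750.25/3061.98) = 22.4 × 1.224779 = 27.4351
crude oil: 20.1 × (75.60/91.80) = 20.1 × 0.823529 = 16.5529
Index = Σ wᵢ·(p₁ᵢ/p₀ᵢ) = 7.5919 + 32.7948 + 34.6266 + 27.4351 + 16.5529 = 119.0013

119.00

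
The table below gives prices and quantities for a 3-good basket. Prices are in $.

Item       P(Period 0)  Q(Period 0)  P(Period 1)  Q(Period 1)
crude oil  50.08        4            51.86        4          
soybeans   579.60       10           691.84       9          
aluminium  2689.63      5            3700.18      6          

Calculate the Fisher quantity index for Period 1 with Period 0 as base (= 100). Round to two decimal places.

111.29

Laspeyres component (base-period weights):
ΣP(Period 0)Q(Period 1) = 50.08×4 + 579.60×9 + 2689.63×6 = 200.32 + 5216.4 + 16137.78 = 21554.5
ΣP(Period 0)Q(Period 0) = 50.08×4 + 579.60×10 + 2689.63×5 = 200.32 + 5796 + 13448.15 = 19444.47
L = 21554.5 / 19444.47 × 100 = 110.8516
Paasche component (current-period weights):
ΣP(Period 1)Q(Period 1) = 51.86×4 + 691.84×9 + 3700.18×6 = 207.44 + 6226.56 + 22201.08 = 28635.08
ΣP(Period 1)Q(Period 0) = 51.86×4 + 691.84×10 + 3700.18×5 = 207.44 + 6918.4 + 18500.9 = 25626.74
P = 28635.08 / 25626.74 × 100 = 111.7391
Fisher = √(L × P) = √(110.8516 × 111.7391) = 111.2944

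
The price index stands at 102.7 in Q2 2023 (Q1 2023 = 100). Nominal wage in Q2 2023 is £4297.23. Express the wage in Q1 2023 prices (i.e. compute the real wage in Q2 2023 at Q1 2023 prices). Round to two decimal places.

4184.26

Real = Nominal ÷ (Index/100) = 4297.23 ÷ (102.7/100)
     = 4297.23 ÷ 1.027 = 4184.2551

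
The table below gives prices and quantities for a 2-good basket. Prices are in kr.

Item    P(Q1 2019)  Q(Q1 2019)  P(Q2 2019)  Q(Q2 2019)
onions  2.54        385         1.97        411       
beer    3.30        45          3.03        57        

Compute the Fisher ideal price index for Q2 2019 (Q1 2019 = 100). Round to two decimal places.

79.59

Laspeyres component (base-period weights):
ΣP(Q2 2019)Q(Q1 2019) = 1.97×385 + 3.03×45 = 758.45 + 136.35 = 894.8
ΣP(Q1 2019)Q(Q1 2019) = 2.54×385 + 3.30×45 = 977.9 + 148.5 = 1126.4
L = 894.8 / 1126.4 × 100 = 79.4389
Paasche component (current-period weights):
ΣP(Q2 2019)Q(Q2 2019) = 1.97×411 + 3.03×57 = 809.67 + 172.71 = 982.38
ΣP(Q1 2019)Q(Q2 2019) = 2.54×411 + 3.30×57 = 1043.94 + 188.1 = 1232.04
P = 982.38 / 1232.04 × 100 = 79.7360
Fisher = √(L × P) = √(79.4389 × 79.7360) = 79.5873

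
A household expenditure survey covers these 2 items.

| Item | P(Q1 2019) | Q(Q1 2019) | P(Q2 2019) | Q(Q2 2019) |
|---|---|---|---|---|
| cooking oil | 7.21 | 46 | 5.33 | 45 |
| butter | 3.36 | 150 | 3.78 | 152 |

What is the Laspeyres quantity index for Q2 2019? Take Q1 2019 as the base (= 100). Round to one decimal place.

99.9

Laspeyres quantity index uses base-period prices as weights.
ΣP(Q1 2019)·Q(Q2 2019) = 7.21×45 + 3.36×152 = 324.45 + 510.72 = 835.17
ΣP(Q1 2019)·Q(Q1 2019) = 7.21×46 + 3.36×150 = 331.66 + 504 = 835.66
Index = 835.17 / 835.66 × 100 = 99.9414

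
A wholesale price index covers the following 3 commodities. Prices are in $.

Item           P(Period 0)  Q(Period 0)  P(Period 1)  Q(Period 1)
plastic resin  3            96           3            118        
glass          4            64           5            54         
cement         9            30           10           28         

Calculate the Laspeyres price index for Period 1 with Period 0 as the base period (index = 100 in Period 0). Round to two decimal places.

111.55

Laspeyres price index uses base-period quantities as weights.
ΣP(Period 1)·Q(Period 0) = 3×96 + 5×64 + 10×30 = 288 + 320 + 300 = 908
ΣP(Period 0)·Q(Period 0) = 3×96 + 4×64 + 9×30 = 288 + 256 + 270 = 814
Index = 908 / 814 × 100 = 111.5479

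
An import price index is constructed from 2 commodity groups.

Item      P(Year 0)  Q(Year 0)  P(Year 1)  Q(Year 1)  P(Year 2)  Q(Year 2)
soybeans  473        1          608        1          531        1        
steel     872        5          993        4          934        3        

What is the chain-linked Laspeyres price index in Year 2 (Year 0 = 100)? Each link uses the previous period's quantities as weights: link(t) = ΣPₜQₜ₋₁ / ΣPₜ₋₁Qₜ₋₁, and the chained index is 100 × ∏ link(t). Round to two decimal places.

107.43

Link Year 0→Year 1:
ΣP(Year 1)Q(Year 0) = 608×1 + 993×5 = 608 + 4965 = 5573
ΣP(Year 0)Q(Year 0) = 473×1 + 872×5 = 473 + 4360 = 4833
link = 5573/4833 = 1.153114
Link Year 1→Year 2:
ΣP(Year 2)Q(Year 1) = 531×1 + 934×4 = 531 + 3736 = 4267
ΣP(Year 1)Q(Year 1) = 608×1 + 993×4 = 608 + 3972 = 4580
link = 4267/4580 = 0.931659
Chained index = 100 × 1.153114 × 0.931659 = 107.4309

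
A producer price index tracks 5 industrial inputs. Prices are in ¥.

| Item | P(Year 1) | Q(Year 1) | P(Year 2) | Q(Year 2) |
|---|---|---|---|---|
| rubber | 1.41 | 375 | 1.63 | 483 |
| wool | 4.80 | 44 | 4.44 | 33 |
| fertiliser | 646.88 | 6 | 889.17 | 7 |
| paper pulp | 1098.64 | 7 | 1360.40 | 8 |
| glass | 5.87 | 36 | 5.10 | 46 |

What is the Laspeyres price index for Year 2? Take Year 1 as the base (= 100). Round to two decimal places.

Laspeyres price index uses base-period quantities as weights.
ΣP(Year 2)·Q(Year 1) = 1.63×375 + 4.44×44 + 889.17×6 + 1360.40×7 + 5.10×36 = 611.25 + 195.36 + 5335.02 + 9522.8 + 183.6 = 15848.03
ΣP(Year 1)·Q(Year 1) = 1.41×375 + 4.80×44 + 646.88×6 + 1098.64×7 + 5.87×36 = 528.75 + 211.2 + 3881.28 + 7690.48 + 211.32 = 12523.03
Index = 15848.03 / 12523.03 × 100 = 126.5511

126.55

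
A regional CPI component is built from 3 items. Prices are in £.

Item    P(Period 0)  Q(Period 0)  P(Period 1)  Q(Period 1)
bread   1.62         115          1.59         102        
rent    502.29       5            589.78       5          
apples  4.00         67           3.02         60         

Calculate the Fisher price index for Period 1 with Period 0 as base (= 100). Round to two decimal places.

Laspeyres component (base-period weights):
ΣP(Period 1)Q(Period 0) = 1.59×115 + 589.78×5 + 3.02×67 = 182.85 + 2948.9 + 202.34 = 3334.09
ΣP(Period 0)Q(Period 0) = 1.62×115 + 502.29×5 + 4.00×67 = 186.3 + 2511.45 + 268 = 2965.75
L = 3334.09 / 2965.75 × 100 = 112.4198
Paasche component (current-period weights):
ΣP(Period 1)Q(Period 1) = 1.59×102 + 589.78×5 + 3.02×60 = 162.18 + 2948.9 + 181.2 = 3292.28
ΣP(Period 0)Q(Period 1) = 1.62×102 + 502.29×5 + 4.00×60 = 165.24 + 2511.45 + 240 = 2916.69
P = 3292.28 / 2916.69 × 100 = 112.8773
Fisher = √(L × P) = √(112.4198 × 112.8773) = 112.6483

112.65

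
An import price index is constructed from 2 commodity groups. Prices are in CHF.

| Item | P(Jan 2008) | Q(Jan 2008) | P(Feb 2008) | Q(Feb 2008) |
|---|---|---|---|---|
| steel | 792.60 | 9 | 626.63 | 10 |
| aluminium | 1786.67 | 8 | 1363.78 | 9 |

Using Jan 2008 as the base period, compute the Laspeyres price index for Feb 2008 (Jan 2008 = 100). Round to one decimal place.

Laspeyres price index uses base-period quantities as weights.
ΣP(Feb 2008)·Q(Jan 2008) = 626.63×9 + 1363.78×8 = 5639.67 + 10910.24 = 16549.91
ΣP(Jan 2008)·Q(Jan 2008) = 792.60×9 + 1786.67×8 = 7133.4 + 14293.36 = 21426.76
Index = 16549.91 / 21426.76 × 100 = 77.2394

77.2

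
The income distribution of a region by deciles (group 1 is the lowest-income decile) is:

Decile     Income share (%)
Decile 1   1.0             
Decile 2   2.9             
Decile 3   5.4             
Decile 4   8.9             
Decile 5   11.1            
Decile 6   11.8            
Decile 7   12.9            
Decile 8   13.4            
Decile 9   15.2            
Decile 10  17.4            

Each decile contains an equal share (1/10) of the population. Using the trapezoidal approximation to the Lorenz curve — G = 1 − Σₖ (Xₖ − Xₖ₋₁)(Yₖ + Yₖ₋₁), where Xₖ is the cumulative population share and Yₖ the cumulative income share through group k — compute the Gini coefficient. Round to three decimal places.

0.286

Cumulative income shares Yₖ: 0.0100, 0.0390, 0.0930, 0.1820, 0.2930, 0.4110, 0.5400, 0.6740, 0.8260, 1.0000
Σ (Xₖ−Xₖ₋₁)(Yₖ+Yₖ₋₁) = (1/10)(0.0100+0.0000) + (1/10)(0.0390+0.0100) + (1/10)(0.0930+0.0390) + (1/10)(0.1820+0.0930) + (1/10)(0.2930+0.1820) + (1/10)(0.4110+0.2930) + (1/10)(0.5400+0.4110) + (1/10)(0.6740+0.5400) + (1/10)(0.8260+0.6740) + (1/10)(1.0000+0.8260)
  = 0.0010 + 0.0049 + 0.0132 + 0.0275 + 0.0475 + 0.0704 + 0.0951 + 0.1214 + 0.1500 + 0.1826 = 0.7136
G = 1 − 0.7136 = 0.2864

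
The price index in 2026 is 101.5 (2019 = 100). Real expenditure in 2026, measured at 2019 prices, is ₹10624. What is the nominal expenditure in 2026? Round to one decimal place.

Nominal = Real × (Index/100) = 10624 × (101.5/100)
        = 10624 × 1.015 = 10783.3600

10783.4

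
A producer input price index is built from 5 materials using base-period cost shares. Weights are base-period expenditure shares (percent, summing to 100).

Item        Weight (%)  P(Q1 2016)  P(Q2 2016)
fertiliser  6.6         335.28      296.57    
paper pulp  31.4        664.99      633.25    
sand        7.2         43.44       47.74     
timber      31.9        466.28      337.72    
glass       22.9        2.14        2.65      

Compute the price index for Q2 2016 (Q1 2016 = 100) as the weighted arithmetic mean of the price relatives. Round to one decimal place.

95.1

fertiliser: 6.6 × (296.57/335.28) = 6.6 × 0.884544 = 5.8380
paper pulp: 31.4 × (633.25/664.99) = 31.4 × 0.952270 = 29.9013
sand: 7.2 × (47.74/43.44) = 7.2 × 1.098987 = 7.9127
timber: 31.9 × (337.72/466.28) = 31.9 × 0.724286 = 23.1047
glass: 22.9 × (2.65/2.14) = 22.9 × 1.238318 = 28.3575
Index = Σ wᵢ·(p₁ᵢ/p₀ᵢ) = 5.8380 + 29.9013 + 7.9127 + 23.1047 + 28.3575 = 95.1142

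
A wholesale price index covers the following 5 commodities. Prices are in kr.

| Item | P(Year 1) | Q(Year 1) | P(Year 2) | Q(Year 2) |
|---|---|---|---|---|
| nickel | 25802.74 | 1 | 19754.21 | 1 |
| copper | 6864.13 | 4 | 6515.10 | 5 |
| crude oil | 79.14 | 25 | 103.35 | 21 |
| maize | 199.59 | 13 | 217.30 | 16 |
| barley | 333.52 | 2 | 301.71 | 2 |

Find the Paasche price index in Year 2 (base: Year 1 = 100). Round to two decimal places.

89.24

Paasche price index uses current-period quantities as weights.
ΣP(Year 2)·Q(Year 2) = 19754.21×1 + 6515.10×5 + 103.35×21 + 217.30×16 + 301.71×2 = 19754.21 + 32575.5 + 2170.35 + 3476.8 + 603.42 = 58580.28
ΣP(Year 1)·Q(Year 2) = 25802.74×1 + 6864.13×5 + 79.14×21 + 199.59×16 + 333.52×2 = 25802.74 + 34320.65 + 1661.94 + 3193.44 + 667.04 = 65645.81
Index = 58580.28 / 65645.81 × 100 = 89.2369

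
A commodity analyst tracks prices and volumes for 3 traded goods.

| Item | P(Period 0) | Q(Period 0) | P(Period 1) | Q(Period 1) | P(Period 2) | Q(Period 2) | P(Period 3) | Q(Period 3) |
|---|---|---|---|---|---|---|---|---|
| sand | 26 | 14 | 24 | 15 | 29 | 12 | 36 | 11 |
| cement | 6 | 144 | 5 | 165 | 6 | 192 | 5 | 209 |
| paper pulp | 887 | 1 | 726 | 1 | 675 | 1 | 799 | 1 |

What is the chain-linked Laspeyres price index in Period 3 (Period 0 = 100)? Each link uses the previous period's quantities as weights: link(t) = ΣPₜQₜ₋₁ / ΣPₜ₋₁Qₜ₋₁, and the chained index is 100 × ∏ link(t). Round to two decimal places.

93.27

Link Period 0→Period 1:
ΣP(Period 1)Q(Period 0) = 24×14 + 5×144 + 726×1 = 336 + 720 + 726 = 1782
ΣP(Period 0)Q(Period 0) = 26×14 + 6×144 + 887×1 = 364 + 864 + 887 = 2115
link = 1782/2115 = 0.842553
Link Period 1→Period 2:
ΣP(Period 2)Q(Period 1) = 29×15 + 6×165 + 675×1 = 435 + 990 + 675 = 2100
ΣP(Period 1)Q(Period 1) = 24×15 + 5×165 + 726×1 = 360 + 825 + 726 = 1911
link = 2100/1911 = 1.098901
Link Period 2→Period 3:
ΣP(Period 3)Q(Period 2) = 36×12 + 5×192 + 799×1 = 432 + 960 + 799 = 2191
ΣP(Period 2)Q(Period 2) = 29×12 + 6×192 + 675×1 = 348 + 1152 + 675 = 2175
link = 2191/2175 = 1.007356
Chained index = 100 × 0.842553 × 1.098901 × 1.007356 = 93.2694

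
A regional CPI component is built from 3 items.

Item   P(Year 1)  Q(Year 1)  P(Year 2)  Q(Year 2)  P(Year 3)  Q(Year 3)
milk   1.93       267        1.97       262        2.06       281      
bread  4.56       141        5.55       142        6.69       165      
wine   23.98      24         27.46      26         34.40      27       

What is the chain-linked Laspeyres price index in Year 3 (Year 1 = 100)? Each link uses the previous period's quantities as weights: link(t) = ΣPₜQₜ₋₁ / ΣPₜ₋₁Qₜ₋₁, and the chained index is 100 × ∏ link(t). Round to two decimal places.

Link Year 1→Year 2:
ΣP(Year 2)Q(Year 1) = 1.97×267 + 5.55×141 + 27.46×24 = 525.99 + 782.55 + 659.04 = 1967.58
ΣP(Year 1)Q(Year 1) = 1.93×267 + 4.56×141 + 23.98×24 = 515.31 + 642.96 + 575.52 = 1733.79
link = 1967.58/1733.79 = 1.134843
Link Year 2→Year 3:
ΣP(Year 3)Q(Year 2) = 2.06×262 + 6.69×142 + 34.40×26 = 539.72 + 949.98 + 894.4 = 2384.1
ΣP(Year 2)Q(Year 2) = 1.97×262 + 5.55×142 + 27.46×26 = 516.14 + 788.1 + 713.96 = 2018.2
link = 2384.1/2018.2 = 1.181300
Chained index = 100 × 1.134843 × 1.181300 = 134.0591

134.06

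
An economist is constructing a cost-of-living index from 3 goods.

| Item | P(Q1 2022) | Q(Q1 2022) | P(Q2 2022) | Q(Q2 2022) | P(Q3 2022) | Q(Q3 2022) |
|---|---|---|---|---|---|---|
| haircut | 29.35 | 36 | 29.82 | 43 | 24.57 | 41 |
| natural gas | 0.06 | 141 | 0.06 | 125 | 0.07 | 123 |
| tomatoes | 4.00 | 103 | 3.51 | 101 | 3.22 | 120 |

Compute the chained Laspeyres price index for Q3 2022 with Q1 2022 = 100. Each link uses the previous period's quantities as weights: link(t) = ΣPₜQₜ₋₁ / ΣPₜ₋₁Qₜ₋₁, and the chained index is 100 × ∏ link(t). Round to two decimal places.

82.64

Link Q1 2022→Q2 2022:
ΣP(Q2 2022)Q(Q1 2022) = 29.82×36 + 0.06×141 + 3.51×103 = 1073.52 + 8.46 + 361.53 = 1443.51
ΣP(Q1 2022)Q(Q1 2022) = 29.35×36 + 0.06×141 + 4.00×103 = 1056.6 + 8.46 + 412 = 1477.06
link = 1443.51/1477.06 = 0.977286
Link Q2 2022→Q3 2022:
ΣP(Q3 2022)Q(Q2 2022) = 24.57×43 + 0.07×125 + 3.22×101 = 1056.51 + 8.75 + 325.22 = 1390.48
ΣP(Q2 2022)Q(Q2 2022) = 29.82×43 + 0.06×125 + 3.51×101 = 1282.26 + 7.5 + 354.51 = 1644.27
link = 1390.48/1644.27 = 0.845652
Chained index = 100 × 0.977286 × 0.845652 = 82.6444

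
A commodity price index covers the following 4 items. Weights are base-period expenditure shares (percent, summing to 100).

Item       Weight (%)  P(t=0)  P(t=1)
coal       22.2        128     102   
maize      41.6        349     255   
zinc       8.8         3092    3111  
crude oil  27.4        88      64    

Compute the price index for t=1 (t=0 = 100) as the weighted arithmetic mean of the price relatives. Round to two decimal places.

coal: 22.2 × (102/128) = 22.2 × 0.796875 = 17.6906
maize: 41.6 × (255/349) = 41.6 × 0.730659 = 30.3954
zinc: 8.8 × (3111/3092) = 8.8 × 1.006145 = 8.8541
crude oil: 27.4 × (64/88) = 27.4 × 0.727273 = 19.9273
Index = Σ wᵢ·(p₁ᵢ/p₀ᵢ) = 17.6906 + 30.3954 + 8.8541 + 19.9273 = 76.8674

76.87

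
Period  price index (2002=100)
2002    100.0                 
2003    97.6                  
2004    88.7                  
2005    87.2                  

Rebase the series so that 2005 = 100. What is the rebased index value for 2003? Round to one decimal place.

111.9

Rebased(2003) = 97.6 / 87.2 × 100 = 111.9266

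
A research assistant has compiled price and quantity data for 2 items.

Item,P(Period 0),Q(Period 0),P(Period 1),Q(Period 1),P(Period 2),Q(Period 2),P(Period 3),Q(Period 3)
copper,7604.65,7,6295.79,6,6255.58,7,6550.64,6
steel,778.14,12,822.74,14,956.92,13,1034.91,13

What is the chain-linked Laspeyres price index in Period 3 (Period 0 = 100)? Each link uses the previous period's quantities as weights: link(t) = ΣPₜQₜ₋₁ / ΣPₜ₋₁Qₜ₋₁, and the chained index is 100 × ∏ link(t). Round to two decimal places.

Link Period 0→Period 1:
ΣP(Period 1)Q(Period 0) = 6295.79×7 + 822.74×12 = 44070.53 + 9872.88 = 53943.41
ΣP(Period 0)Q(Period 0) = 7604.65×7 + 778.14×12 = 53232.55 + 9337.68 = 62570.23
link = 53943.41/62570.23 = 0.862126
Link Period 1→Period 2:
ΣP(Period 2)Q(Period 1) = 6255.58×6 + 956.92×14 = 37533.48 + 13396.88 = 50930.36
ΣP(Period 1)Q(Period 1) = 6295.79×6 + 822.74×14 = 37774.74 + 11518.36 = 49293.1
link = 50930.36/49293.1 = 1.033215
Link Period 2→Period 3:
ΣP(Period 3)Q(Period 2) = 6550.64×7 + 1034.91×13 = 45854.48 + 13453.83 = 59308.31
ΣP(Period 2)Q(Period 2) = 6255.58×7 + 956.92×13 = 43789.06 + 12439.96 = 56229.02
link = 59308.31/56229.02 = 1.054763
Chained index = 100 × 0.862126 × 1.033215 × 1.054763 = 93.9542

93.95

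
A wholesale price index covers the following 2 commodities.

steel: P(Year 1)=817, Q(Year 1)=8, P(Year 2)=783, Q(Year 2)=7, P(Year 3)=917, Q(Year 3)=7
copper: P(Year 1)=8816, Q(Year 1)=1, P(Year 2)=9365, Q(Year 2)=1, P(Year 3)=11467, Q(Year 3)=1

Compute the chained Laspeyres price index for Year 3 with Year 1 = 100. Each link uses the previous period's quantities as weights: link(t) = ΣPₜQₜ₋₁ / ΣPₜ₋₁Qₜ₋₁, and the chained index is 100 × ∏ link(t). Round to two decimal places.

122.65

Link Year 1→Year 2:
ΣP(Year 2)Q(Year 1) = 783×8 + 9365×1 = 6264 + 9365 = 15629
ΣP(Year 1)Q(Year 1) = 817×8 + 8816×1 = 6536 + 8816 = 15352
link = 15629/15352 = 1.018043
Link Year 2→Year 3:
ΣP(Year 3)Q(Year 2) = 917×7 + 11467×1 = 6419 + 11467 = 17886
ΣP(Year 2)Q(Year 2) = 783×7 + 9365×1 = 5481 + 9365 = 14846
link = 17886/14846 = 1.204769
Chained index = 100 × 1.018043 × 1.204769 = 122.6507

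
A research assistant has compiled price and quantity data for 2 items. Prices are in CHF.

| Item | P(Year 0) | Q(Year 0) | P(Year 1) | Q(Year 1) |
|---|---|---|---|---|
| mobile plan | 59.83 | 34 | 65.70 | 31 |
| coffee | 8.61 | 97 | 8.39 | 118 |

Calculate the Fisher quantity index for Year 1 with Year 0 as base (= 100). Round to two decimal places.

99.68

Laspeyres component (base-period weights):
ΣP(Year 0)Q(Year 1) = 59.83×31 + 8.61×118 = 1854.73 + 1015.98 = 2870.71
ΣP(Year 0)Q(Year 0) = 59.83×34 + 8.61×97 = 2034.22 + 835.17 = 2869.39
L = 2870.71 / 2869.39 × 100 = 100.0460
Paasche component (current-period weights):
ΣP(Year 1)Q(Year 1) = 65.70×31 + 8.39×118 = 2036.7 + 990.02 = 3026.72
ΣP(Year 1)Q(Year 0) = 65.70×34 + 8.39×97 = 2233.8 + 813.83 = 3047.63
P = 3026.72 / 3047.63 × 100 = 99.3139
Fisher = √(L × P) = √(100.0460 × 99.3139) = 99.6793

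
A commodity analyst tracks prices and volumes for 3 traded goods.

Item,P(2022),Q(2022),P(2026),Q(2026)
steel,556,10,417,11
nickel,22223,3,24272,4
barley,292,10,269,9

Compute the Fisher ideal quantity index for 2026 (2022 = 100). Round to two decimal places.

Laspeyres component (base-period weights):
ΣP(2022)Q(2026) = 556×11 + 22223×4 + 292×9 = 6116 + 88892 + 2628 = 97636
ΣP(2022)Q(2022) = 556×10 + 22223×3 + 292×10 = 5560 + 66669 + 2920 = 75149
L = 97636 / 75149 × 100 = 129.9232
Paasche component (current-period weights):
ΣP(2026)Q(2026) = 417×11 + 24272×4 + 269×9 = 4587 + 97088 + 2421 = 104096
ΣP(2026)Q(2022) = 417×10 + 24272×3 + 269×10 = 4170 + 72816 + 2690 = 79676
P = 104096 / 79676 × 100 = 130.6491
Fisher = √(L × P) = √(129.9232 × 130.6491) = 130.2857

130.29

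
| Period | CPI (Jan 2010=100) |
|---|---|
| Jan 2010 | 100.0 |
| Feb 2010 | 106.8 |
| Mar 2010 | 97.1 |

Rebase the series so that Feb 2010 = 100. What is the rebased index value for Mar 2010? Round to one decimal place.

Rebased(Mar 2010) = 97.1 / 106.8 × 100 = 90.9176

90.9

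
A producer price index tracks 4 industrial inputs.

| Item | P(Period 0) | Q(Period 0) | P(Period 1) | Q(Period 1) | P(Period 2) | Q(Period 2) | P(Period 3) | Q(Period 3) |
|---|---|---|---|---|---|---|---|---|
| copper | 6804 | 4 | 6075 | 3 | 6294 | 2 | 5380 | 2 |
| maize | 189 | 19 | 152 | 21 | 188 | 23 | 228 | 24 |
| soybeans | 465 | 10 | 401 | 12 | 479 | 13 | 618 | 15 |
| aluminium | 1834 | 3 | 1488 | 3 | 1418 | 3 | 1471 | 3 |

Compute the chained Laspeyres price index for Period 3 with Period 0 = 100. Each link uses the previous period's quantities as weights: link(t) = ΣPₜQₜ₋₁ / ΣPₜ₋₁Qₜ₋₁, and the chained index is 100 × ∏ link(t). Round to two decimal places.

Link Period 0→Period 1:
ΣP(Period 1)Q(Period 0) = 6075×4 + 152×19 + 401×10 + 1488×3 = 24300 + 2888 + 4010 + 4464 = 35662
ΣP(Period 0)Q(Period 0) = 6804×4 + 189×19 + 465×10 + 1834×3 = 27216 + 3591 + 4650 + 5502 = 40959
link = 35662/40959 = 0.870676
Link Period 1→Period 2:
ΣP(Period 2)Q(Period 1) = 6294×3 + 188×21 + 479×12 + 1418×3 = 18882 + 3948 + 5748 + 4254 = 32832
ΣP(Period 1)Q(Period 1) = 6075×3 + 152×21 + 401×12 + 1488×3 = 18225 + 3192 + 4812 + 4464 = 30693
link = 32832/30693 = 1.069690
Link Period 2→Period 3:
ΣP(Period 3)Q(Period 2) = 5380×2 + 228×23 + 618×13 + 1471×3 = 10760 + 5244 + 8034 + 4413 = 28451
ΣP(Period 2)Q(Period 2) = 6294×2 + 188×23 + 479×13 + 1418×3 = 12588 + 4324 + 6227 + 4254 = 27393
link = 28451/27393 = 1.038623
Chained index = 100 × 0.870676 × 1.069690 × 1.038623 = 96.7325

96.73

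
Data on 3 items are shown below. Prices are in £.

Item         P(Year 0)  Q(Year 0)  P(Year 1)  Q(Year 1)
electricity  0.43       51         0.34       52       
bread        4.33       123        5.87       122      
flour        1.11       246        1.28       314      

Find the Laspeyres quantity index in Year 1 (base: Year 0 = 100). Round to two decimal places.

Laspeyres quantity index uses base-period prices as weights.
ΣP(Year 0)·Q(Year 1) = 0.43×52 + 4.33×122 + 1.11×314 = 22.36 + 528.26 + 348.54 = 899.16
ΣP(Year 0)·Q(Year 0) = 0.43×51 + 4.33×123 + 1.11×246 = 21.93 + 532.59 + 273.06 = 827.58
Index = 899.16 / 827.58 × 100 = 108.6493

108.65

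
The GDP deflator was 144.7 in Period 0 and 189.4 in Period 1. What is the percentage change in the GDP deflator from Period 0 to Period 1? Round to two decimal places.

30.89%

Change = (189.4 − 144.7) / 144.7 × 100
       = 44.7 / 144.7 × 100 = 30.8915%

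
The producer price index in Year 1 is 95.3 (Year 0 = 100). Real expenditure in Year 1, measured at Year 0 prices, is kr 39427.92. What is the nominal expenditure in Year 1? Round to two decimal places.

Nominal = Real × (Index/100) = 39427.92 × (95.3/100)
        = 39427.92 × 0.953 = 37574.8078

37574.81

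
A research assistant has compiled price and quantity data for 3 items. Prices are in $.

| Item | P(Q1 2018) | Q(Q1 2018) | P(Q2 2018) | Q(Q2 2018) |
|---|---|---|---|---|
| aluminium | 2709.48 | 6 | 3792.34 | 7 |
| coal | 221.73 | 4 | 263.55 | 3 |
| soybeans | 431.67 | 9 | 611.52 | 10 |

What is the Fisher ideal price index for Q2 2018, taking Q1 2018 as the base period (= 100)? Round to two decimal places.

139.54

Laspeyres component (base-period weights):
ΣP(Q2 2018)Q(Q1 2018) = 3792.34×6 + 263.55×4 + 611.52×9 = 22754.04 + 1054.2 + 5503.68 = 29311.92
ΣP(Q1 2018)Q(Q1 2018) = 2709.48×6 + 221.73×4 + 431.67×9 = 16256.88 + 886.92 + 3885.03 = 21028.83
L = 29311.92 / 21028.83 × 100 = 139.3892
Paasche component (current-period weights):
ΣP(Q2 2018)Q(Q2 2018) = 3792.34×7 + 263.55×3 + 611.52×10 = 26546.38 + 790.65 + 6115.2 = 33452.23
ΣP(Q1 2018)Q(Q2 2018) = 2709.48×7 + 221.73×3 + 431.67×10 = 18966.36 + 665.19 + 4316.7 = 23948.25
P = 33452.23 / 23948.25 × 100 = 139.6855
Fisher = √(L × P) = √(139.3892 × 139.6855) = 139.5373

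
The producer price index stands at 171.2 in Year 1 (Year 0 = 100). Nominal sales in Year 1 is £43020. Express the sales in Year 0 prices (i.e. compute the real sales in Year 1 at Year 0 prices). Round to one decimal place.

Real = Nominal ÷ (Index/100) = 43020 ÷ (171.2/100)
     = 43020 ÷ 1.712 = 25128.5047

25128.5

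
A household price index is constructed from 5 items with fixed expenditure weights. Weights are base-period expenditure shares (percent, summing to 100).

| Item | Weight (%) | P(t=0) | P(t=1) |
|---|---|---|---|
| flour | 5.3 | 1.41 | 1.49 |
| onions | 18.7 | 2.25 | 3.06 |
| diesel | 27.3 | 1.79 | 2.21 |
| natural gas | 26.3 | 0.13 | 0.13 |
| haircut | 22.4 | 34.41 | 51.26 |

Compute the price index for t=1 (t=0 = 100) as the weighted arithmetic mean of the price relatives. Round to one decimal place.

flour: 5.3 × (1.49/1.41) = 5.3 × 1.056738 = 5.6007
onions: 18.7 × (3.06/2.25) = 18.7 × 1.360000 = 25.4320
diesel: 27.3 × (2.21/1.79) = 27.3 × 1.234637 = 33.7056
natural gas: 26.3 × (0.13/0.13) = 26.3 × 1.000000 = 26.3000
haircut: 22.4 × (51.26/34.41) = 22.4 × 1.489683 = 33.3689
Index = Σ wᵢ·(p₁ᵢ/p₀ᵢ) = 5.6007 + 25.4320 + 33.7056 + 26.3000 + 33.3689 = 124.4072

124.4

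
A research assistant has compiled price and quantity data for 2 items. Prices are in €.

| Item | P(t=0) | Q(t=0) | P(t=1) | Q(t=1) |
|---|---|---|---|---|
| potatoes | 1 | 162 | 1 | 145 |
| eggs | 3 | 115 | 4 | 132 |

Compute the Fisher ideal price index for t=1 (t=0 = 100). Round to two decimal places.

123.54

Laspeyres component (base-period weights):
ΣP(t=1)Q(t=0) = 1×162 + 4×115 = 162 + 460 = 622
ΣP(t=0)Q(t=0) = 1×162 + 3×115 = 162 + 345 = 507
L = 622 / 507 × 100 = 122.6824
Paasche component (current-period weights):
ΣP(t=1)Q(t=1) = 1×145 + 4×132 = 145 + 528 = 673
ΣP(t=0)Q(t=1) = 1×145 + 3×132 = 145 + 396 = 541
P = 673 / 541 × 100 = 124.3993
Fisher = √(L × P) = √(122.6824 × 124.3993) = 123.5379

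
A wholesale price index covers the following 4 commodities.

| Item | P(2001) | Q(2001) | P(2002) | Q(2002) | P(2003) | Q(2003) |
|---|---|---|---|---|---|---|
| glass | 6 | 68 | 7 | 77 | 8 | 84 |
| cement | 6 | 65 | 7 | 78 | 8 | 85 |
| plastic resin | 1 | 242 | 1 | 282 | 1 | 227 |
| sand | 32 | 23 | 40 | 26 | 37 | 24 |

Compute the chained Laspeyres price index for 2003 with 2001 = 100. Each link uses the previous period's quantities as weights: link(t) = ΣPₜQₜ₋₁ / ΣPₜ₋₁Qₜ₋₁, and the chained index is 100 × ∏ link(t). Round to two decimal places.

121.62

Link 2001→2002:
ΣP(2002)Q(2001) = 7×68 + 7×65 + 1×242 + 40×23 = 476 + 455 + 242 + 920 = 2093
ΣP(2001)Q(2001) = 6×68 + 6×65 + 1×242 + 32×23 = 408 + 390 + 242 + 736 = 1776
link = 2093/1776 = 1.178491
Link 2002→2003:
ΣP(2003)Q(2002) = 8×77 + 8×78 + 1×282 + 37×26 = 616 + 624 + 282 + 962 = 2484
ΣP(2002)Q(2002) = 7×77 + 7×78 + 1×282 + 40×26 = 539 + 546 + 282 + 1040 = 2407
link = 2484/2407 = 1.031990
Chained index = 100 × 1.178491 × 1.031990 = 121.6191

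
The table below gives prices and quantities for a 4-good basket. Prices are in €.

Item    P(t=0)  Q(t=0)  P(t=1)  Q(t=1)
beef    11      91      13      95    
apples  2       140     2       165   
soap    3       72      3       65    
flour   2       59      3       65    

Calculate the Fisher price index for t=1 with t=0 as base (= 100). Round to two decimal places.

Laspeyres component (base-period weights):
ΣP(t=1)Q(t=0) = 13×91 + 2×140 + 3×72 + 3×59 = 1183 + 280 + 216 + 177 = 1856
ΣP(t=0)Q(t=0) = 11×91 + 2×140 + 3×72 + 2×59 = 1001 + 280 + 216 + 118 = 1615
L = 1856 / 1615 × 100 = 114.9226
Paasche component (current-period weights):
ΣP(t=1)Q(t=1) = 13×95 + 2×165 + 3×65 + 3×65 = 1235 + 330 + 195 + 195 = 1955
ΣP(t=0)Q(t=1) = 11×95 + 2×165 + 3×65 + 2×65 = 1045 + 330 + 195 + 130 = 1700
P = 1955 / 1700 × 100 = 115.0000
Fisher = √(L × P) = √(114.9226 × 115.0000) = 114.9613

114.96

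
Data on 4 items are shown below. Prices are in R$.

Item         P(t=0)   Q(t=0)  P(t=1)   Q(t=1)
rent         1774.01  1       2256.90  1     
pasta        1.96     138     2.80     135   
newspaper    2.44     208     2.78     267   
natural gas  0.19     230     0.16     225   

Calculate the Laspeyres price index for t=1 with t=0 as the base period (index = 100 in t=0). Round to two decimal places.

Laspeyres price index uses base-period quantities as weights.
ΣP(t=1)·Q(t=0) = 2256.90×1 + 2.80×138 + 2.78×208 + 0.16×230 = 2256.9 + 386.4 + 578.24 + 36.8 = 3258.34
ΣP(t=0)·Q(t=0) = 1774.01×1 + 1.96×138 + 2.44×208 + 0.19×230 = 1774.01 + 270.48 + 507.52 + 43.7 = 2595.71
Index = 3258.34 / 2595.71 × 100 = 125.5279

125.53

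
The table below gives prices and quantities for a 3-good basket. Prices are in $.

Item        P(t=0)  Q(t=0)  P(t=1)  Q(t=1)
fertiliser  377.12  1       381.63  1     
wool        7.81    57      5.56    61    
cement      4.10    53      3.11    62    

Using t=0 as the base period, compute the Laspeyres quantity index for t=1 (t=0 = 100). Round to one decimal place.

106.6

Laspeyres quantity index uses base-period prices as weights.
ΣP(t=0)·Q(t=1) = 377.12×1 + 7.81×61 + 4.10×62 = 377.12 + 476.41 + 254.2 = 1107.73
ΣP(t=0)·Q(t=0) = 377.12×1 + 7.81×57 + 4.10×53 = 377.12 + 445.17 + 217.3 = 1039.59
Index = 1107.73 / 1039.59 × 100 = 106.5545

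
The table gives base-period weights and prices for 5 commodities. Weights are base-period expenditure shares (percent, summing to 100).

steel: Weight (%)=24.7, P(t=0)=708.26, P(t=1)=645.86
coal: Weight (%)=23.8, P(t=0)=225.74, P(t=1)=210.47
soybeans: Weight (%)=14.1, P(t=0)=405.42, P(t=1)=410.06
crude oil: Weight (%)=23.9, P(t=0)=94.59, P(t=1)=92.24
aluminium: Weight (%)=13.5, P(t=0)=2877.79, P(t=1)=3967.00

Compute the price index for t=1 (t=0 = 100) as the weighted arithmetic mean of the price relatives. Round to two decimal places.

100.89

steel: 24.7 × (645.86/708.26) = 24.7 × 0.911897 = 22.5238
coal: 23.8 × (210.47/225.74) = 23.8 × 0.932356 = 22.1901
soybeans: 14.1 × (410.06/405.42) = 14.1 × 1.011445 = 14.2614
crude oil: 23.9 × (92.24/94.59) = 23.9 × 0.975156 = 23.3062
aluminium: 13.5 × (3967.00/2877.79) = 13.5 × 1.378488 = 18.6096
Index = Σ wᵢ·(p₁ᵢ/p₀ᵢ) = 22.5238 + 22.1901 + 14.2614 + 23.3062 + 18.6096 = 100.8911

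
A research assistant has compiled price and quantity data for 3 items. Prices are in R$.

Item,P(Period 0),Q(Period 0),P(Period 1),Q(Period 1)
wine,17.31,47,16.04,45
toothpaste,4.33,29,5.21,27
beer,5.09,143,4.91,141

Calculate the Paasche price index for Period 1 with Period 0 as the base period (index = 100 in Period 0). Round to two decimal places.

Paasche price index uses current-period quantities as weights.
ΣP(Period 1)·Q(Period 1) = 16.04×45 + 5.21×27 + 4.91×141 = 721.8 + 140.67 + 692.31 = 1554.78
ΣP(Period 0)·Q(Period 1) = 17.31×45 + 4.33×27 + 5.09×141 = 778.95 + 116.91 + 717.69 = 1613.55
Index = 1554.78 / 1613.55 × 100 = 96.3577

96.36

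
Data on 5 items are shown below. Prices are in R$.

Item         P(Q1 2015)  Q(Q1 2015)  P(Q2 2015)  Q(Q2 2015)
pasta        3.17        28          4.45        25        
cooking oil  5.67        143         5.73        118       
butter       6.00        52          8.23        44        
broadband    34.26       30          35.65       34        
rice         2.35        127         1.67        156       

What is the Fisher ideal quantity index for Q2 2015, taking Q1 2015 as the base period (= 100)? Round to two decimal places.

99.52

Laspeyres component (base-period weights):
ΣP(Q1 2015)Q(Q2 2015) = 3.17×25 + 5.67×118 + 6.00×44 + 34.26×34 + 2.35×156 = 79.25 + 669.06 + 264 + 1164.84 + 366.6 = 2543.75
ΣP(Q1 2015)Q(Q1 2015) = 3.17×28 + 5.67×143 + 6.00×52 + 34.26×30 + 2.35×127 = 88.76 + 810.81 + 312 + 1027.8 + 298.45 = 2537.82
L = 2543.75 / 2537.82 × 100 = 100.2337
Paasche component (current-period weights):
ΣP(Q2 2015)Q(Q2 2015) = 4.45×25 + 5.73×118 + 8.23×44 + 35.65×34 + 1.67×156 = 111.25 + 676.14 + 362.12 + 1212.1 + 260.52 = 2622.13
ΣP(Q2 2015)Q(Q1 2015) = 4.45×28 + 5.73×143 + 8.23×52 + 35.65×30 + 1.67×127 = 124.6 + 819.39 + 427.96 + 1069.5 + 212.09 = 2653.54
P = 2622.13 / 2653.54 × 100 = 98.8163
Fisher = √(L × P) = √(100.2337 × 98.8163) = 99.5225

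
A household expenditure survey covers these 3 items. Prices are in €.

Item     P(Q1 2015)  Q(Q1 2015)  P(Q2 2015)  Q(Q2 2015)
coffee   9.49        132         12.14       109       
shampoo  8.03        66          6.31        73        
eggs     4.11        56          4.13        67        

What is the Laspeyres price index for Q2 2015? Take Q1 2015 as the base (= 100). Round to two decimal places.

111.79

Laspeyres price index uses base-period quantities as weights.
ΣP(Q2 2015)·Q(Q1 2015) = 12.14×132 + 6.31×66 + 4.13×56 = 1602.48 + 416.46 + 231.28 = 2250.22
ΣP(Q1 2015)·Q(Q1 2015) = 9.49×132 + 8.03×66 + 4.11×56 = 1252.68 + 529.98 + 230.16 = 2012.82
Index = 2250.22 / 2012.82 × 100 = 111.7944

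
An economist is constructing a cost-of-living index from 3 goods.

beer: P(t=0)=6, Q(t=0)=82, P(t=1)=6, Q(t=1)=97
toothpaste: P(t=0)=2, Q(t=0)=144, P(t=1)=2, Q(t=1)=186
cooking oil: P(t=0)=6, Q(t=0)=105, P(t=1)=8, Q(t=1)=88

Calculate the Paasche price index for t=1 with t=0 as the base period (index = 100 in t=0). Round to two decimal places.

111.88

Paasche price index uses current-period quantities as weights.
ΣP(t=1)·Q(t=1) = 6×97 + 2×186 + 8×88 = 582 + 372 + 704 = 1658
ΣP(t=0)·Q(t=1) = 6×97 + 2×186 + 6×88 = 582 + 372 + 528 = 1482
Index = 1658 / 1482 × 100 = 111.8758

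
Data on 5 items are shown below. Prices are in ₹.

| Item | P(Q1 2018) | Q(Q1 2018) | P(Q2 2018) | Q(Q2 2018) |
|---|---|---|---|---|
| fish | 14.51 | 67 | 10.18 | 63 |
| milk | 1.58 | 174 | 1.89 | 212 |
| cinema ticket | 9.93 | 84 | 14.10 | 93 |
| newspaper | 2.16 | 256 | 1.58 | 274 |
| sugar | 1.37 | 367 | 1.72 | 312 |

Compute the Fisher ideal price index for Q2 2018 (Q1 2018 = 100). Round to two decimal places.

Laspeyres component (base-period weights):
ΣP(Q2 2018)Q(Q1 2018) = 10.18×67 + 1.89×174 + 14.10×84 + 1.58×256 + 1.72×367 = 682.06 + 328.86 + 1184.4 + 404.48 + 631.24 = 3231.04
ΣP(Q1 2018)Q(Q1 2018) = 14.51×67 + 1.58×174 + 9.93×84 + 2.16×256 + 1.37×367 = 972.17 + 274.92 + 834.12 + 552.96 + 502.79 = 3136.96
L = 3231.04 / 3136.96 × 100 = 102.9991
Paasche component (current-period weights):
ΣP(Q2 2018)Q(Q2 2018) = 10.18×63 + 1.89×212 + 14.10×93 + 1.58×274 + 1.72×312 = 641.34 + 400.68 + 1311.3 + 432.92 + 536.64 = 3322.88
ΣP(Q1 2018)Q(Q2 2018) = 14.51×63 + 1.58×212 + 9.93×93 + 2.16×274 + 1.37×312 = 914.13 + 334.96 + 923.49 + 591.84 + 427.44 = 3191.86
P = 3322.88 / 3191.86 × 100 = 104.1048
Fisher = √(L × P) = √(102.9991 × 104.1048) = 103.5505

103.55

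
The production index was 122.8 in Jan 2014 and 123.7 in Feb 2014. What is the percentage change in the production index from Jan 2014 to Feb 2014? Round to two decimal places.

Change = (123.7 − 122.8) / 122.8 × 100
       = 0.9 / 122.8 × 100 = 0.7329%

0.73%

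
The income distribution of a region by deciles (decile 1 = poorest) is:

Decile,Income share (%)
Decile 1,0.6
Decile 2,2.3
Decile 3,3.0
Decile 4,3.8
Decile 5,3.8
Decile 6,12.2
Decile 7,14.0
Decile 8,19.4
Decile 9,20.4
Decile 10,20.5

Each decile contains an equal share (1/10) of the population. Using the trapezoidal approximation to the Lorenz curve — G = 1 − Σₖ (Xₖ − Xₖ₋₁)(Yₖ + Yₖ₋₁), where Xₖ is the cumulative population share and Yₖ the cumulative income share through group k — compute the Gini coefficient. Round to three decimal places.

0.427

Cumulative income shares Yₖ: 0.0060, 0.0290, 0.0590, 0.0970, 0.1350, 0.2570, 0.3970, 0.5910, 0.7950, 1.0000
Σ (Xₖ−Xₖ₋₁)(Yₖ+Yₖ₋₁) = (1/10)(0.0060+0.0000) + (1/10)(0.0290+0.0060) + (1/10)(0.0590+0.0290) + (1/10)(0.0970+0.0590) + (1/10)(0.1350+0.0970) + (1/10)(0.2570+0.1350) + (1/10)(0.3970+0.2570) + (1/10)(0.5910+0.3970) + (1/10)(0.7950+0.5910) + (1/10)(1.0000+0.7950)
  = 0.0006 + 0.0035 + 0.0088 + 0.0156 + 0.0232 + 0.0392 + 0.0654 + 0.0988 + 0.1386 + 0.1795 = 0.5732
G = 1 − 0.5732 = 0.4268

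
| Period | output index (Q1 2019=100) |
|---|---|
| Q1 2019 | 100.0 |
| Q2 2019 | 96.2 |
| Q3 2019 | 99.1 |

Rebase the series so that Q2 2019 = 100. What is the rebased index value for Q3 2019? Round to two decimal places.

Rebased(Q3 2019) = 99.1 / 96.2 × 100 = 103.0146

103.01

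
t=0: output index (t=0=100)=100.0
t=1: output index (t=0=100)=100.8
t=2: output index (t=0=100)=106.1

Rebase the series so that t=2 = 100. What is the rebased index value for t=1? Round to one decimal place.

95.0

Rebased(t=1) = 100.8 / 106.1 × 100 = 95.0047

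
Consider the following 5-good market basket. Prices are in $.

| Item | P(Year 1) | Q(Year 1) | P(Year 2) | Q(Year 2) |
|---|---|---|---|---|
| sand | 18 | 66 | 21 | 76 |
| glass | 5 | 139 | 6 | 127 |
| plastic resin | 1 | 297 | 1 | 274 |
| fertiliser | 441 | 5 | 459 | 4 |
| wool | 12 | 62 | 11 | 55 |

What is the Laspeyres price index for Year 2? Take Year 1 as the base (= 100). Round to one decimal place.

Laspeyres price index uses base-period quantities as weights.
ΣP(Year 2)·Q(Year 1) = 21×66 + 6×139 + 1×297 + 459×5 + 11×62 = 1386 + 834 + 297 + 2295 + 682 = 5494
ΣP(Year 1)·Q(Year 1) = 18×66 + 5×139 + 1×297 + 441×5 + 12×62 = 1188 + 695 + 297 + 2205 + 744 = 5129
Index = 5494 / 5129 × 100 = 107.1164

107.1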